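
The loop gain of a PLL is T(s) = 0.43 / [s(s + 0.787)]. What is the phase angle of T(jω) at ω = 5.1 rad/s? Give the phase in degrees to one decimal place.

∠(j5.1 + 0.787) = arctan(5.1/0.787) = 81.23°
∠(j5.1) = 90.00°
∠T(j5.1) = − (81.23° + 90.00°) = -171.23°

-171.2°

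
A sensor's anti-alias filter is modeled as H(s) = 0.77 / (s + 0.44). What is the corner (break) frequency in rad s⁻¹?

The single real pole at s = −0.44 gives a corner at ω = 0.44 rad s⁻¹.

0.44 rad s⁻¹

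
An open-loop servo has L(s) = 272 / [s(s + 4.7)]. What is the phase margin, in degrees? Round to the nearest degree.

Gain crossover: |L(jω)| = 1 at ω ≈ 16.2 rad/s.
∠L(j16.2) = −90° − arctan(16.2/4.7) ≈ -163.78°
PM = 180° + (-163.78°) = 16.22°

16 deg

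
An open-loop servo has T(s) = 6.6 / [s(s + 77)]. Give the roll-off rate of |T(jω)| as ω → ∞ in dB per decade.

With 0 zeros and 2 poles, the high-frequency asymptotic slope is 20 × (0 − 2) = -40 dB/decade.

-40 dB/decade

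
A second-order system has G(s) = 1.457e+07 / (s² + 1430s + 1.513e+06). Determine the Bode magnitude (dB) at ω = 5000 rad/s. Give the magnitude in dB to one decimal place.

-4.5 dB

|(j5000)² + 1430(j5000) + 1.513e+06| = |-2.3487e+07 + j7.15e+06| = 2.455e+07
|G(j5000)| = 1.457e+07 / 2.455e+07 = 0.59345
20 log₁₀(0.59345) = -4.53 dB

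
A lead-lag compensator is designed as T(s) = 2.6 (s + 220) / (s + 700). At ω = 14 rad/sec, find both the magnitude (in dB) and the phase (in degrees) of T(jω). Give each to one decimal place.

|j14 + 220| = √(14² + 220²) = 220.4
|j14 + 700| = √(14² + 700²) = 700.1
|T(j14)| = 2.6 × 220.4 / 700.1 = 0.81863
20 log₁₀(0.81863) = -1.74 dB
∠(j14 + 220) = arctan(14/220) = 3.64°
∠(j14 + 700) = arctan(14/700) = 1.15°
∠T(j14) = 3.64° − 1.15° = 2.50°

|T| = -1.7 dB, ∠T = 2.5°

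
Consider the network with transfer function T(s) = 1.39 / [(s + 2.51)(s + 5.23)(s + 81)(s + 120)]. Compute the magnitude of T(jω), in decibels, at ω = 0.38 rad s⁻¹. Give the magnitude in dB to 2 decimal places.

-99.38 dB

|j0.38 + 2.51| = √(0.38² + 2.51²) = 2.539
|j0.38 + 5.23| = √(0.38² + 5.23²) = 5.244
|j0.38 + 81| = √(0.38² + 81²) = 81
|j0.38 + 120| = √(0.38² + 120²) = 120
|T(j0.38)| = 1.39 / (2.539 × 5.244 × 81 × 120) = 1.0742e-05
20 log₁₀(1.0742e-05) = -99.378 dB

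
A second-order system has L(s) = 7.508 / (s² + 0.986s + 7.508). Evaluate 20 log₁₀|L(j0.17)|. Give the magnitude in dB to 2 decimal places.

|(j0.17)² + 0.986(j0.17) + 7.508| = |7.4791 + j0.16762| = 7.481
|L(j0.17)| = 7.508 / 7.481 = 1.0036
20 log₁₀(1.0036) = 0.031 dB

0.03 dB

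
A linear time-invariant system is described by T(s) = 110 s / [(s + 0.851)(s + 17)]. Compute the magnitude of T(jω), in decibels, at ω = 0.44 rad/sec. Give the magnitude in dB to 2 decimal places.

9.46 dB

|j0.44| = 0.44
|j0.44 + 0.851| = √(0.44² + 0.851²) = 0.958
|j0.44 + 17| = √(0.44² + 17²) = 17.01
|T(j0.44)| = 110 × 0.44 / (0.958 × 17.01) = 2.9708
20 log₁₀(2.9708) = 9.458 dB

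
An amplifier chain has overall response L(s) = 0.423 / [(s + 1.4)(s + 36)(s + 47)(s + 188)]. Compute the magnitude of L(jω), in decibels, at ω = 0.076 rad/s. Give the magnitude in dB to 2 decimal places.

|j0.076 + 1.4| = √(0.076² + 1.4²) = 1.402
|j0.076 + 36| = √(0.076² + 36²) = 36
|j0.076 + 47| = √(0.076² + 47²) = 47
|j0.076 + 188| = √(0.076² + 188²) = 188
|L(j0.076)| = 0.423 / (1.402 × 36 × 47 × 188) = 9.4845e-07
20 log₁₀(9.4845e-07) = -120.460 dB

-120.46 dB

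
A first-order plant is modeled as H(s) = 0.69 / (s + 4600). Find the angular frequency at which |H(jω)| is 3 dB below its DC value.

4600 rad/sec

For a single-pole low-pass, the −3 dB point is at the pole: ω = 4600 rad/sec.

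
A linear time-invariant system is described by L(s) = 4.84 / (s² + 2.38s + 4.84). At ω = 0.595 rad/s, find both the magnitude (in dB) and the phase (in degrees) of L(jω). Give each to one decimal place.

|(j0.595)² + 2.38(j0.595) + 4.84| = |4.486 + j1.4161| = 4.704
|L(j0.595)| = 4.84 / 4.704 = 1.0289
20 log₁₀(1.0289) = 0.25 dB
∠[(j0.595)² + 2.38(j0.595) + 4.84] = ∠[4.486 + j1.4161] = 17.52°
∠L(j0.595) = −17.52° = -17.52°

|L| = 0.2 dB, ∠L = -17.5 deg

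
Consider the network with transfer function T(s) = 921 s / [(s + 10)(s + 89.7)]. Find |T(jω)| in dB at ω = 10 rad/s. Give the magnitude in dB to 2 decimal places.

|j10| = 10
|j10 + 10| = √(10² + 10²) = 14.14
|j10 + 89.7| = √(10² + 89.7²) = 90.26
|T(j10)| = 921 × 10 / (14.14 × 90.26) = 7.2156
20 log₁₀(7.2156) = 17.165 dB

17.17 dB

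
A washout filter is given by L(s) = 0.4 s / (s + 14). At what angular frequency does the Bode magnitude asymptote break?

The single real pole at s = −14 gives a corner at ω = 14 rad/s.

14 rad/s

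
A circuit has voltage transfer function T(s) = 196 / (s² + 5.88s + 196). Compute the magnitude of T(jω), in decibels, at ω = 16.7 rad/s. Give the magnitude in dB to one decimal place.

3.7 dB

|(j16.7)² + 5.88(j16.7) + 196| = |-82.89 + j98.196| = 128.5
|T(j16.7)| = 196 / 128.5 = 1.5252
20 log₁₀(1.5252) = 3.67 dB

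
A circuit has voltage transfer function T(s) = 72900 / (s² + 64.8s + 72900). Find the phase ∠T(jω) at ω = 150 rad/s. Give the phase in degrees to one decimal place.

-10.9°

∠[(j150)² + 64.8(j150) + 72900] = ∠[50400 + j9720] = 10.92°
∠T(j150) = −10.92° = -10.92°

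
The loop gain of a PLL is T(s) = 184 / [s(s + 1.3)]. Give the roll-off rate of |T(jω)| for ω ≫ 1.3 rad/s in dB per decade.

With 0 zeros and 2 poles, the high-frequency asymptotic slope is 20 × (0 − 2) = -40 dB/decade.

-40 dB/decade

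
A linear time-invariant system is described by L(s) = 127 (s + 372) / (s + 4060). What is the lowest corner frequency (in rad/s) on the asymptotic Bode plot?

Break frequencies occur at each pole and zero magnitude: 372 rad/s, 4060 rad/s.
The lowest is 372 rad/s.

372 rad/s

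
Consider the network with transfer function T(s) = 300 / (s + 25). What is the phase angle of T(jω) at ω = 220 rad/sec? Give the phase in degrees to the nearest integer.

∠(j220 + 25) = arctan(220/25) = 83.52°
∠T(j220) = −83.52° = -83.52°

-84°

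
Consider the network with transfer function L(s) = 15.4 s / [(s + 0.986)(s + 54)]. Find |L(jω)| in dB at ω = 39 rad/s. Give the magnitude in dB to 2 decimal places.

-12.72 dB

|j39| = 39
|j39 + 0.986| = √(39² + 0.986²) = 39.01
|j39 + 54| = √(39² + 54²) = 66.61
|L(j39)| = 15.4 × 39 / (39.01 × 66.61) = 0.23112
20 log₁₀(0.23112) = -12.723 dB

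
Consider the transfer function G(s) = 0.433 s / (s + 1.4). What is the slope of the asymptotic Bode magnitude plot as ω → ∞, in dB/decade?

With 1 zero and 1 pole, the high-frequency asymptotic slope is 20 × (1 − 1) = 0 dB/decade.

0 dB/decade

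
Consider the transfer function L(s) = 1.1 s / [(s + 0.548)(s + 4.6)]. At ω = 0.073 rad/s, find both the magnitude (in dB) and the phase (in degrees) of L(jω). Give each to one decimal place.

|j0.073| = 0.073
|j0.073 + 0.548| = √(0.073² + 0.548²) = 0.5528
|j0.073 + 4.6| = √(0.073² + 4.6²) = 4.601
|L(j0.073)| = 1.1 × 0.073 / (0.5528 × 4.601) = 0.031572
20 log₁₀(0.031572) = -30.01 dB
∠(j0.073) = 90.00°
∠(j0.073 + 0.548) = arctan(0.073/0.548) = 7.59°
∠(j0.073 + 4.6) = arctan(0.073/4.6) = 0.91°
∠L(j0.073) = 90.00° − (7.59° + 0.91°) = 81.50°

|L| = -30.0 dB, ∠L = 81.5°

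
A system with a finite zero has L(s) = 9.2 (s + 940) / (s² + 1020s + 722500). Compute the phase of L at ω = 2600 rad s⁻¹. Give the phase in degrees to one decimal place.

-86.2°

∠(j2600 + 940) = arctan(2600/940) = 70.12°
∠[(j2600)² + 1020(j2600) + 722500] = ∠[-6.0375e+06 + j2.652e+06] = 156.29°
∠L(j2600) = 70.12° − 156.29° = -86.16°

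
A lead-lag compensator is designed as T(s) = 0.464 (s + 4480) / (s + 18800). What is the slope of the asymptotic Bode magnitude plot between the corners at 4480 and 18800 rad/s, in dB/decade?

In this band the factors already past their corner are: zero at 4480; net slope = 20 dB/decade.

20 dB/decade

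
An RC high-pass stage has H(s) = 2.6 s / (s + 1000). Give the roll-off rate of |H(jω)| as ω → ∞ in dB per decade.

0 dB/decade

With 1 zero and 1 pole, the high-frequency asymptotic slope is 20 × (1 − 1) = 0 dB/decade.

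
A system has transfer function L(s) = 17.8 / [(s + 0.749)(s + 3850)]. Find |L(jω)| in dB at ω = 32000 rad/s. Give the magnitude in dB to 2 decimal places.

-155.26 dB

|j32000 + 0.749| = √(32000² + 0.749²) = 3.2e+04
|j32000 + 3850| = √(32000² + 3850²) = 3.223e+04
|L(j32000)| = 17.8 / (3.2e+04 × 3.223e+04) = 1.7258e-08
20 log₁₀(1.7258e-08) = -155.260 dB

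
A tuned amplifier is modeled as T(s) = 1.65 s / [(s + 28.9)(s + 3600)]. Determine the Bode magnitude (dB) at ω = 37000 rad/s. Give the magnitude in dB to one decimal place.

|j37000| = 3.7e+04
|j37000 + 28.9| = √(37000² + 28.9²) = 3.7e+04
|j37000 + 3600| = √(37000² + 3600²) = 3.717e+04
|T(j37000)| = 1.65 × 3.7e+04 / (3.7e+04 × 3.717e+04) = 4.4385e-05
20 log₁₀(4.4385e-05) = -87.06 dB

-87.1 dB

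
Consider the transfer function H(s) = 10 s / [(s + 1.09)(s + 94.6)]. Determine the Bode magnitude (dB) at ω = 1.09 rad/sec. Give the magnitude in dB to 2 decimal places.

|j1.09| = 1.09
|j1.09 + 1.09| = √(1.09² + 1.09²) = 1.541
|j1.09 + 94.6| = √(1.09² + 94.6²) = 94.61
|H(j1.09)| = 10 × 1.09 / (1.541 × 94.61) = 0.074742
20 log₁₀(0.074742) = -22.529 dB

-22.53 dB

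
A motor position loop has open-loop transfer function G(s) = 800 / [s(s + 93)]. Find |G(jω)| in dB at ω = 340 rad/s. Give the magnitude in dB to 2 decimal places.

-43.51 dB

|j340 + 93| = √(340² + 93²) = 352.5
|j340| = 340
|G(j340)| = 800 / (352.5 × 340) = 0.0066752
20 log₁₀(0.0066752) = -43.511 dB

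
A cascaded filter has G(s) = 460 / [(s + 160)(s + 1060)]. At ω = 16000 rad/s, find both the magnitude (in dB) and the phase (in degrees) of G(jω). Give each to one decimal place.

|G| = -114.9 dB, ∠G = -175.6°

|j16000 + 160| = √(16000² + 160²) = 1.6e+04
|j16000 + 1060| = √(16000² + 1060²) = 1.604e+04
|G(j16000)| = 460 / (1.6e+04 × 1.604e+04) = 1.7929e-06
20 log₁₀(1.7929e-06) = -114.93 dB
∠(j16000 + 160) = arctan(16000/160) = 89.43°
∠(j16000 + 1060) = arctan(16000/1060) = 86.21°
∠G(j16000) = − (89.43° + 86.21°) = -175.64°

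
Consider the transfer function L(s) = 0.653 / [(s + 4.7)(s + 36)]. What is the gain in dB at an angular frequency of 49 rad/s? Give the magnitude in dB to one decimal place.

-73.2 dB

|j49 + 4.7| = √(49² + 4.7²) = 49.22
|j49 + 36| = √(49² + 36²) = 60.8
|L(j49)| = 0.653 / (49.22 × 60.8) = 0.00021817
20 log₁₀(0.00021817) = -73.22 dB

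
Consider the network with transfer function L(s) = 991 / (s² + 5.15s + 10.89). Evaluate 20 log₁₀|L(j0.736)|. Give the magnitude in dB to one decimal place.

39.1 dB

|(j0.736)² + 5.15(j0.736) + 10.89| = |10.348 + j3.7904| = 11.02
|L(j0.736)| = 991 / 11.02 = 89.922
20 log₁₀(89.922) = 39.08 dB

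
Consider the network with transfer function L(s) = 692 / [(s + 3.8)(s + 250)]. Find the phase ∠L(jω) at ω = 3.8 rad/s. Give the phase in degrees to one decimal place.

-45.9°

∠(j3.8 + 3.8) = arctan(3.8/3.8) = 45.00°
∠(j3.8 + 250) = arctan(3.8/250) = 0.87°
∠L(j3.8) = − (45.00° + 0.87°) = -45.87°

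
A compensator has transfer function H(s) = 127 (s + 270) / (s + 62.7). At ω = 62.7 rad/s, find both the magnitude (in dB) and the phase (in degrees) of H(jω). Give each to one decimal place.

|j62.7 + 270| = √(62.7² + 270²) = 277.2
|j62.7 + 62.7| = √(62.7² + 62.7²) = 88.67
|H(j62.7)| = 127 × 277.2 / 88.67 = 397
20 log₁₀(397) = 51.98 dB
∠(j62.7 + 270) = arctan(62.7/270) = 13.07°
∠(j62.7 + 62.7) = arctan(62.7/62.7) = 45.00°
∠H(j62.7) = 13.07° − 45.00° = -31.93°

|H| = 52.0 dB, ∠H = -31.9 deg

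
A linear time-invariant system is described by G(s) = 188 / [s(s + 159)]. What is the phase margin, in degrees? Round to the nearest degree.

Gain crossover: |G(jω)| = 1 at ω ≈ 1.18 rad/s.
∠G(j1.18) = −90° − arctan(1.18/159) ≈ -90.43°
PM = 180° + (-90.43°) = 89.57°

90 deg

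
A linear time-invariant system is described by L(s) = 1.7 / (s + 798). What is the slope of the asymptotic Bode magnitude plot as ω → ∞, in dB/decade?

-20 dB/decade

With 0 zeros and 1 pole, the high-frequency asymptotic slope is 20 × (0 − 1) = -20 dB/decade.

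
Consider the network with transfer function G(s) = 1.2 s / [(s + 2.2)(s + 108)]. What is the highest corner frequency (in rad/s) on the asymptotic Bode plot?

108 rad/s

Break frequencies occur at each pole and zero magnitude: 2.2 rad/s, 108 rad/s.
The highest is 108 rad/s.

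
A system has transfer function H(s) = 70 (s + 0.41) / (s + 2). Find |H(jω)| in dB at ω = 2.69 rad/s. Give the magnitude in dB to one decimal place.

35.1 dB

|j2.69 + 0.41| = √(2.69² + 0.41²) = 2.721
|j2.69 + 2| = √(2.69² + 2²) = 3.352
|H(j2.69)| = 70 × 2.721 / 3.352 = 56.824
20 log₁₀(56.824) = 35.09 dB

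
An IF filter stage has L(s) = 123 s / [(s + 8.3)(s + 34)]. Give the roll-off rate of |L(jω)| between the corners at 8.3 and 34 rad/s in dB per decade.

0 dB/decade

In this band the factors already past their corner are: 1 differentiator zero, pole at 8.3; net slope = 0 dB/decade.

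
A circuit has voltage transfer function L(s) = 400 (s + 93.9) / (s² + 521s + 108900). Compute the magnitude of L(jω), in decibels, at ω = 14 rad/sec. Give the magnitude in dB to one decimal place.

-9.2 dB

|j14 + 93.9| = √(14² + 93.9²) = 94.94
|(j14)² + 521(j14) + 108900| = |1.087e+05 + j7294| = 1.089e+05
|L(j14)| = 400 × 94.94 / 1.089e+05 = 0.34856
20 log₁₀(0.34856) = -9.15 dB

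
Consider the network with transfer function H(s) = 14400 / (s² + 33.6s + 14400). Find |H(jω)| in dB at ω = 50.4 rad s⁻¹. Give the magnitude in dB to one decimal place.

|(j50.4)² + 33.6(j50.4) + 14400| = |11860 + j1693.4| = 1.198e+04
|H(j50.4)| = 14400 / 1.198e+04 = 1.202
20 log₁₀(1.202) = 1.60 dB

1.6 dB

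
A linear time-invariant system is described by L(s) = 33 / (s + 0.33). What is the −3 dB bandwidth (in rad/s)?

For a single-pole low-pass, the −3 dB point is at the pole: ω = 0.33 rad/s.

0.33 rad/s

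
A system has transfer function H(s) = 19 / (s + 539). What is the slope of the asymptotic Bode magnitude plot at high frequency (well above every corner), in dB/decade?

With 0 zeros and 1 pole, the high-frequency asymptotic slope is 20 × (0 − 1) = -20 dB/decade.

-20 dB/decade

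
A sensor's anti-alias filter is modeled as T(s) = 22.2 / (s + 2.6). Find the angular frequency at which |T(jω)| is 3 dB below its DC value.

2.6 rad s⁻¹

For a single-pole low-pass, the −3 dB point is at the pole: ω = 2.6 rad s⁻¹.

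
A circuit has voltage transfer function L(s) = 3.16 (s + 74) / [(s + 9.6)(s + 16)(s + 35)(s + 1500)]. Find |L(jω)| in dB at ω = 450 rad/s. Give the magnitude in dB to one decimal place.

|j450 + 74| = √(450² + 74²) = 456
|j450 + 9.6| = √(450² + 9.6²) = 450.1
|j450 + 16| = √(450² + 16²) = 450.3
|j450 + 35| = √(450² + 35²) = 451.4
|j450 + 1500| = √(450² + 1500²) = 1566
|L(j450)| = 3.16 × 456 / (450.1 × 450.3 × 451.4 × 1566) = 1.0059e-08
20 log₁₀(1.0059e-08) = -159.95 dB

-159.9 dB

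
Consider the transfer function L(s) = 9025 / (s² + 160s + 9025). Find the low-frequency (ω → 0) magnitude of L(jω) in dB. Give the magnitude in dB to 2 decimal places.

0.00 dB

L(0) = 9025 / 9025 = 1
20 log₁₀(1) = 0.000 dB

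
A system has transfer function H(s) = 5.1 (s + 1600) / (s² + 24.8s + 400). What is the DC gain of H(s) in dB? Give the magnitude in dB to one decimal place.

H(0) = 5.1 × 1600 / 400 = 20.4
20 log₁₀(20.4) = 26.19 dB

26.2 dB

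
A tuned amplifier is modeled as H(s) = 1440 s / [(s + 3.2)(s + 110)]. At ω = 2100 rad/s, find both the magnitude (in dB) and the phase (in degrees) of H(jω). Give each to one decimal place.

|j2100| = 2100
|j2100 + 3.2| = √(2100² + 3.2²) = 2100
|j2100 + 110| = √(2100² + 110²) = 2103
|H(j2100)| = 1440 × 2100 / (2100 × 2103) = 0.68477
20 log₁₀(0.68477) = -3.29 dB
∠(j2100) = 90.00°
∠(j2100 + 3.2) = arctan(2100/3.2) = 89.91°
∠(j2100 + 110) = arctan(2100/110) = 87.00°
∠H(j2100) = 90.00° − (89.91° + 87.00°) = -86.91°

|H| = -3.3 dB, ∠H = -86.9 deg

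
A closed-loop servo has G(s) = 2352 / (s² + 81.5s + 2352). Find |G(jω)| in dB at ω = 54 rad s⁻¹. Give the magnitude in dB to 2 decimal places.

|(j54)² + 81.5(j54) + 2352| = |-564 + j4401| = 4437
|G(j54)| = 2352 / 4437 = 0.53009
20 log₁₀(0.53009) = -5.513 dB

-5.51 dB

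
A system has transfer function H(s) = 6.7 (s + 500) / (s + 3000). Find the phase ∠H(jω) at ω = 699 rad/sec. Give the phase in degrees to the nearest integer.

41°

∠(j699 + 500) = arctan(699/500) = 54.42°
∠(j699 + 3000) = arctan(699/3000) = 13.12°
∠H(j699) = 54.42° − 13.12° = 41.31°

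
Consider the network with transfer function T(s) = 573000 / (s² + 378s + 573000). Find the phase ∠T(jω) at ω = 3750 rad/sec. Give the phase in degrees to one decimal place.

-174.0°

∠[(j3750)² + 378(j3750) + 573000] = ∠[-1.349e+07 + j1.4175e+06] = 174.00°
∠T(j3750) = −174.00° = -174.00°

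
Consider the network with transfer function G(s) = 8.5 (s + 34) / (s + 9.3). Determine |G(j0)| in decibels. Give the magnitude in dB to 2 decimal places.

29.85 dB

G(0) = 8.5 × 34 / 9.3 = 31.075
20 log₁₀(31.075) = 29.848 dB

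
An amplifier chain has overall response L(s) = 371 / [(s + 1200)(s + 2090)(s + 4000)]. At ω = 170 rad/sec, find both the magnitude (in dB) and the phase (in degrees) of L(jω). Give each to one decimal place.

|L| = -148.8 dB, ∠L = -15.1°

|j170 + 1200| = √(170² + 1200²) = 1212
|j170 + 2090| = √(170² + 2090²) = 2097
|j170 + 4000| = √(170² + 4000²) = 4004
|L(j170)| = 371 / (1212 × 2097 × 4004) = 3.6463e-08
20 log₁₀(3.6463e-08) = -148.76 dB
∠(j170 + 1200) = arctan(170/1200) = 8.06°
∠(j170 + 2090) = arctan(170/2090) = 4.65°
∠(j170 + 4000) = arctan(170/4000) = 2.43°
∠L(j170) = − (8.06° + 4.65° + 2.43°) = -15.15°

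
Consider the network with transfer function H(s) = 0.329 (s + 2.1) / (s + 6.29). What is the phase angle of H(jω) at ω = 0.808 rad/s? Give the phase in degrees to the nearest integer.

∠(j0.808 + 2.1) = arctan(0.808/2.1) = 21.04°
∠(j0.808 + 6.29) = arctan(0.808/6.29) = 7.32°
∠H(j0.808) = 21.04° − 7.32° = 13.72°

14°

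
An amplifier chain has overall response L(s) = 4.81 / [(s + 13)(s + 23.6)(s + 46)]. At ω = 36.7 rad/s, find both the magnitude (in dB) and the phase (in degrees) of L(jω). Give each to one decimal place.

|j36.7 + 13| = √(36.7² + 13²) = 38.93
|j36.7 + 23.6| = √(36.7² + 23.6²) = 43.63
|j36.7 + 46| = √(36.7² + 46²) = 58.85
|L(j36.7)| = 4.81 / (38.93 × 43.63 × 58.85) = 4.8114e-05
20 log₁₀(4.8114e-05) = -86.35 dB
∠(j36.7 + 13) = arctan(36.7/13) = 70.49°
∠(j36.7 + 23.6) = arctan(36.7/23.6) = 57.26°
∠(j36.7 + 46) = arctan(36.7/46) = 38.58°
∠L(j36.7) = − (70.49° + 57.26° + 38.58°) = -166.34°

|L| = -86.4 dB, ∠L = -166.3°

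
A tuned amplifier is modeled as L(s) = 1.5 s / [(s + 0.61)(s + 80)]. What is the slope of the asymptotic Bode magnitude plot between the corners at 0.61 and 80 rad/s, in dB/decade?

In this band the factors already past their corner are: 1 differentiator zero, pole at 0.61; net slope = 0 dB/decade.

0 dB/decade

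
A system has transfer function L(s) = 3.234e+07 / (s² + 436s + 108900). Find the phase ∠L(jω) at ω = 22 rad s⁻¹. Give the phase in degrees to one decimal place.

-5.1°

∠[(j22)² + 436(j22) + 108900] = ∠[1.0842e+05 + j9592] = 5.06°
∠L(j22) = −5.06° = -5.06°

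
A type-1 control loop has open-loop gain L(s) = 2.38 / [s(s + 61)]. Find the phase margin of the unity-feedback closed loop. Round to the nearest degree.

90 deg

Gain crossover: |L(jω)| = 1 at ω ≈ 0.039 rad/sec.
∠L(j0.039) = −90° − arctan(0.039/61) ≈ -90.04°
PM = 180° + (-90.04°) = 89.96°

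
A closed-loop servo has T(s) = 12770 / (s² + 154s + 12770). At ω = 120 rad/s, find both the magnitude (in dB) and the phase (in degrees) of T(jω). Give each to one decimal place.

|(j120)² + 154(j120) + 12770| = |-1630 + j18480| = 1.855e+04
|T(j120)| = 12770 / 1.855e+04 = 0.68834
20 log₁₀(0.68834) = -3.24 dB
∠[(j120)² + 154(j120) + 12770] = ∠[-1630 + j18480] = 95.04°
∠T(j120) = −95.04° = -95.04°

|T| = -3.2 dB, ∠T = -95.0°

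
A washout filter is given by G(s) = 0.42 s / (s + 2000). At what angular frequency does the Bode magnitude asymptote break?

2000 rad/s

The single real pole at s = −2000 gives a corner at ω = 2000 rad/s.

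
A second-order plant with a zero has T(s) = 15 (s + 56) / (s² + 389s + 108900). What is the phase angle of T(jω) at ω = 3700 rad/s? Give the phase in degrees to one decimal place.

∠(j3700 + 56) = arctan(3700/56) = 89.13°
∠[(j3700)² + 389(j3700) + 108900] = ∠[-1.3581e+07 + j1.4393e+06] = 173.95°
∠T(j3700) = 89.13° − 173.95° = -84.82°

-84.8°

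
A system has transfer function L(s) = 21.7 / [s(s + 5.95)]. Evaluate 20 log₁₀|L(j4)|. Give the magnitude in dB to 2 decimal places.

|j4 + 5.95| = √(4² + 5.95²) = 7.17
|j4| = 4
|L(j4)| = 21.7 / (7.17 × 4) = 0.75667
20 log₁₀(0.75667) = -2.422 dB

-2.42 dB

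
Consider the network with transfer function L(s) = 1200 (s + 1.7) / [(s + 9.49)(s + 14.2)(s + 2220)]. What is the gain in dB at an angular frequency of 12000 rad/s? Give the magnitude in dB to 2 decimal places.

|j12000 + 1.7| = √(12000² + 1.7²) = 1.2e+04
|j12000 + 9.49| = √(12000² + 9.49²) = 1.2e+04
|j12000 + 14.2| = √(12000² + 14.2²) = 1.2e+04
|j12000 + 2220| = √(12000² + 2220²) = 1.22e+04
|L(j12000)| = 1200 × 1.2e+04 / (1.2e+04 × 1.2e+04 × 1.22e+04) = 8.1943e-06
20 log₁₀(8.1943e-06) = -101.730 dB

-101.73 dB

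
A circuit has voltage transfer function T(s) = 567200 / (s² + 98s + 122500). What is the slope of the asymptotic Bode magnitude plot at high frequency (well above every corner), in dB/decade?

-40 dB/decade

With 0 zeros and 2 poles, the high-frequency asymptotic slope is 20 × (0 − 2) = -40 dB/decade.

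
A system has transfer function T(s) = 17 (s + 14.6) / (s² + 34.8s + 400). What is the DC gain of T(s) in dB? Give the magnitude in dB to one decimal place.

T(0) = 17 × 14.6 / 400 = 0.6205
20 log₁₀(0.6205) = -4.15 dB

-4.1 dB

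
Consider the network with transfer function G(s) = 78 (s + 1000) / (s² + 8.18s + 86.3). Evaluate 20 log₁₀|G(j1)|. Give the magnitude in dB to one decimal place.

59.2 dB

|j1 + 1000| = √(1² + 1000²) = 1000
|(j1)² + 8.18(j1) + 86.3| = |85.3 + j8.18| = 85.69
|G(j1)| = 78 × 1000 / 85.69 = 910.24
20 log₁₀(910.24) = 59.18 dB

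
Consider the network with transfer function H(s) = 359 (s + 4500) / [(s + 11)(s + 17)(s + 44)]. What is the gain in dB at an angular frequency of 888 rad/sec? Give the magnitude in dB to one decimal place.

|j888 + 4500| = √(888² + 4500²) = 4587
|j888 + 11| = √(888² + 11²) = 888.1
|j888 + 17| = √(888² + 17²) = 888.2
|j888 + 44| = √(888² + 44²) = 889.1
|H(j888)| = 359 × 4587 / (888.1 × 888.2 × 889.1) = 0.0023481
20 log₁₀(0.0023481) = -52.59 dB

-52.6 dB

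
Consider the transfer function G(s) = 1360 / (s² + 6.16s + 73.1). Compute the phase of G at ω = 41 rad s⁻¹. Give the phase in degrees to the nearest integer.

∠[(j41)² + 6.16(j41) + 73.1] = ∠[-1607.9 + j252.56] = 171.07°
∠G(j41) = −171.07° = -171.07°

-171°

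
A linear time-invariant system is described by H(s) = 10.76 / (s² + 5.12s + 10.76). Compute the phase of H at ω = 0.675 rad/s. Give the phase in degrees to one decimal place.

-18.5°

∠[(j0.675)² + 5.12(j0.675) + 10.76] = ∠[10.304 + j3.456] = 18.54°
∠H(j0.675) = −18.54° = -18.54°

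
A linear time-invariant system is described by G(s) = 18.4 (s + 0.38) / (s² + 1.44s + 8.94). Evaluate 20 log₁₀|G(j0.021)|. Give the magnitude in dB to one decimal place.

-2.1 dB

|j0.021 + 0.38| = √(0.021² + 0.38²) = 0.3806
|(j0.021)² + 1.44(j0.021) + 8.94| = |8.9396 + j0.03024| = 8.94
|G(j0.021)| = 18.4 × 0.3806 / 8.94 = 0.78333
20 log₁₀(0.78333) = -2.12 dB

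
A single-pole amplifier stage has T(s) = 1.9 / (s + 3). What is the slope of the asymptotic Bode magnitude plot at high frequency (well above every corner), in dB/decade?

With 0 zeros and 1 pole, the high-frequency asymptotic slope is 20 × (0 − 1) = -20 dB/decade.

-20 dB/decade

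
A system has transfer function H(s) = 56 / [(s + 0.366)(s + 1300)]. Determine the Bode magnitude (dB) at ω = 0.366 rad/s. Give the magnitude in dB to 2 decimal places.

|j0.366 + 0.366| = √(0.366² + 0.366²) = 0.5176
|j0.366 + 1300| = √(0.366² + 1300²) = 1300
|H(j0.366)| = 56 / (0.5176 × 1300) = 0.083224
20 log₁₀(0.083224) = -21.595 dB

-21.60 dB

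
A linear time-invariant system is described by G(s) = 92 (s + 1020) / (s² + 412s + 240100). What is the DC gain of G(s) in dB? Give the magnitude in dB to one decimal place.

-8.2 dB

G(0) = 92 × 1020 / 240100 = 0.39084
20 log₁₀(0.39084) = -8.16 dB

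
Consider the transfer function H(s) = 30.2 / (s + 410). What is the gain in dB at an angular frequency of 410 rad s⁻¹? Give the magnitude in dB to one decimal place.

|j410 + 410| = √(410² + 410²) = 579.8
|H(j410)| = 30.2 / 579.8 = 0.052084
20 log₁₀(0.052084) = -25.67 dB

-25.7 dB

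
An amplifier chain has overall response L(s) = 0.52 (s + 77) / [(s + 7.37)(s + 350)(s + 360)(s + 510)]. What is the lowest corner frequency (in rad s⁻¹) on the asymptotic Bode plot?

Break frequencies occur at each pole and zero magnitude: 7.37 rad s⁻¹, 77 rad s⁻¹, 350 rad s⁻¹, 360 rad s⁻¹, 510 rad s⁻¹.
The lowest is 7.37 rad s⁻¹.

7.37 rad s⁻¹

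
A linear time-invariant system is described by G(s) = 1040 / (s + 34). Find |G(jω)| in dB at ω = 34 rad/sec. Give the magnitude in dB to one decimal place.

|j34 + 34| = √(34² + 34²) = 48.08
|G(j34)| = 1040 / 48.08 = 21.629
20 log₁₀(21.629) = 26.70 dB

26.7 dB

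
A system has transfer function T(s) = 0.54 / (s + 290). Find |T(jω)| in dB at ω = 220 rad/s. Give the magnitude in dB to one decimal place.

|j220 + 290| = √(220² + 290²) = 364
|T(j220)| = 0.54 / 364 = 0.0014835
20 log₁₀(0.0014835) = -56.57 dB

-56.6 dB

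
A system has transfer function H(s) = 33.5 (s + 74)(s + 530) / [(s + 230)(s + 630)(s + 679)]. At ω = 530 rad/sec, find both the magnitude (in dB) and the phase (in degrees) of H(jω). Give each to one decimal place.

|H| = -29.7 dB, ∠H = -17.5°

|j530 + 74| = √(530² + 74²) = 535.1
|j530 + 530| = √(530² + 530²) = 749.5
|j530 + 230| = √(530² + 230²) = 577.8
|j530 + 630| = √(530² + 630²) = 823.3
|j530 + 679| = √(530² + 679²) = 861.4
|H(j530)| = 33.5 × 535.1 × 749.5 / (577.8 × 823.3 × 861.4) = 0.032796
20 log₁₀(0.032796) = -29.68 dB
∠(j530 + 74) = arctan(530/74) = 82.05°
∠(j530 + 530) = arctan(530/530) = 45.00°
∠(j530 + 230) = arctan(530/230) = 66.54°
∠(j530 + 630) = arctan(530/630) = 40.07°
∠(j530 + 679) = arctan(530/679) = 37.97°
∠H(j530) = 82.05° + 45.00° − (66.54° + 40.07° + 37.97°) = -17.54°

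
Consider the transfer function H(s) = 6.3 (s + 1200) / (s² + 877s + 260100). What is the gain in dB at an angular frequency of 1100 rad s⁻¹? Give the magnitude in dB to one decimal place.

|j1100 + 1200| = √(1100² + 1200²) = 1628
|(j1100)² + 877(j1100) + 260100| = |-9.499e+05 + j9.647e+05| = 1.354e+06
|H(j1100)| = 6.3 × 1628 / 1.354e+06 = 0.0075751
20 log₁₀(0.0075751) = -42.41 dB

-42.4 dB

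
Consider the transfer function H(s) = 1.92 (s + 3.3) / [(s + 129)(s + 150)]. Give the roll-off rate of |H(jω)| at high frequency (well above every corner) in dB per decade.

-20 dB/decade

With 1 zero and 2 poles, the high-frequency asymptotic slope is 20 × (1 − 2) = -20 dB/decade.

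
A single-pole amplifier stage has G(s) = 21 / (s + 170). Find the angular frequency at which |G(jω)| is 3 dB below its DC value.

For a single-pole low-pass, the −3 dB point is at the pole: ω = 170 rad s⁻¹.

170 rad s⁻¹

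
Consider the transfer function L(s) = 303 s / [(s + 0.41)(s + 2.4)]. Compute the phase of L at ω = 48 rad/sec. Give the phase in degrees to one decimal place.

∠(j48) = 90.00°
∠(j48 + 0.41) = arctan(48/0.41) = 89.51°
∠(j48 + 2.4) = arctan(48/2.4) = 87.14°
∠L(j48) = 90.00° − (89.51° + 87.14°) = -86.65°

-86.6°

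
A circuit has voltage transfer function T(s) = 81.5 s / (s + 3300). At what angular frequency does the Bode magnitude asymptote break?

The single real pole at s = −3300 gives a corner at ω = 3300 rad s⁻¹.

3300 rad s⁻¹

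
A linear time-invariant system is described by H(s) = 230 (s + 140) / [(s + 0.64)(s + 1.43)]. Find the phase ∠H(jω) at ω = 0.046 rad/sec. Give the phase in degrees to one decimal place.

∠(j0.046 + 140) = arctan(0.046/140) = 0.02°
∠(j0.046 + 0.64) = arctan(0.046/0.64) = 4.11°
∠(j0.046 + 1.43) = arctan(0.046/1.43) = 1.84°
∠H(j0.046) = 0.02° − (4.11° + 1.84°) = -5.93°

-5.9°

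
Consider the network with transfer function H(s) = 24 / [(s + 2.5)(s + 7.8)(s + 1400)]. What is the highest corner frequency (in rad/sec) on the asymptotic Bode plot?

1400 rad/sec

Break frequencies occur at each pole and zero magnitude: 2.5 rad/sec, 7.8 rad/sec, 1400 rad/sec.
The highest is 1400 rad/sec.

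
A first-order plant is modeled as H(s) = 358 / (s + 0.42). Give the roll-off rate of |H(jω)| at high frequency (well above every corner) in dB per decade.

With 0 zeros and 1 pole, the high-frequency asymptotic slope is 20 × (0 − 1) = -20 dB/decade.

-20 dB/decade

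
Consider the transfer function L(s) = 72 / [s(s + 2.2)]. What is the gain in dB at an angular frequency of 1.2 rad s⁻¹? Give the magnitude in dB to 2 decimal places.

27.58 dB

|j1.2 + 2.2| = √(1.2² + 2.2²) = 2.506
|j1.2| = 1.2
|L(j1.2)| = 72 / (2.506 × 1.2) = 23.943
20 log₁₀(23.943) = 27.583 dB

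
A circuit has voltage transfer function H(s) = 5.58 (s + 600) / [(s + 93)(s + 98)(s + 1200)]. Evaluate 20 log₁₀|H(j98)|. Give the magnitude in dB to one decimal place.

|j98 + 600| = √(98² + 600²) = 608
|j98 + 93| = √(98² + 93²) = 135.1
|j98 + 98| = √(98² + 98²) = 138.6
|j98 + 1200| = √(98² + 1200²) = 1204
|H(j98)| = 5.58 × 608 / (135.1 × 138.6 × 1204) = 0.00015048
20 log₁₀(0.00015048) = -76.45 dB

-76.5 dB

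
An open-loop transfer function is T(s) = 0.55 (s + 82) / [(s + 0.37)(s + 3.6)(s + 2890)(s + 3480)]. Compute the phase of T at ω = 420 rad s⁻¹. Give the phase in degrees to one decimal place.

-115.7 deg

∠(j420 + 82) = arctan(420/82) = 78.95°
∠(j420 + 0.37) = arctan(420/0.37) = 89.95°
∠(j420 + 3.6) = arctan(420/3.6) = 89.51°
∠(j420 + 2890) = arctan(420/2890) = 8.27°
∠(j420 + 3480) = arctan(420/3480) = 6.88°
∠T(j420) = 78.95° − (89.95° + 89.51° + 8.27° + 6.88°) = -115.66°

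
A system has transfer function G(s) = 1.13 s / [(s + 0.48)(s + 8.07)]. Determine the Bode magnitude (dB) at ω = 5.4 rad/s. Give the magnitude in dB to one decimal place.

-18.7 dB

|j5.4| = 5.4
|j5.4 + 0.48| = √(5.4² + 0.48²) = 5.421
|j5.4 + 8.07| = √(5.4² + 8.07²) = 9.71
|G(j5.4)| = 1.13 × 5.4 / (5.421 × 9.71) = 0.11592
20 log₁₀(0.11592) = -18.72 dB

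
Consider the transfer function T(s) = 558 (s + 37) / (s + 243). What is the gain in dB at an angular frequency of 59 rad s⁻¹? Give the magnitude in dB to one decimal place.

43.8 dB

|j59 + 37| = √(59² + 37²) = 69.64
|j59 + 243| = √(59² + 243²) = 250.1
|T(j59)| = 558 × 69.64 / 250.1 = 155.4
20 log₁₀(155.4) = 43.83 dB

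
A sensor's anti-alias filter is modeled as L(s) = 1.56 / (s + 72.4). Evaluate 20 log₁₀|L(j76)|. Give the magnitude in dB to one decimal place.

|j76 + 72.4| = √(76² + 72.4²) = 105
|L(j76)| = 1.56 / 105 = 0.014862
20 log₁₀(0.014862) = -36.56 dB

-36.6 dB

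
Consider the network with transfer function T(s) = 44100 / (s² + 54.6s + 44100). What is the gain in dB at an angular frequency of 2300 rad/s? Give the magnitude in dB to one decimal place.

|(j2300)² + 54.6(j2300) + 44100| = |-5.2459e+06 + j1.2558e+05| = 5.247e+06
|T(j2300)| = 44100 / 5.247e+06 = 0.0084042
20 log₁₀(0.0084042) = -41.51 dB

-41.5 dB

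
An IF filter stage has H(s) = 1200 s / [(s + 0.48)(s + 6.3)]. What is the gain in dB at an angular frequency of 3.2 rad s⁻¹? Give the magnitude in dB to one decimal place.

|j3.2| = 3.2
|j3.2 + 0.48| = √(3.2² + 0.48²) = 3.236
|j3.2 + 6.3| = √(3.2² + 6.3²) = 7.066
|H(j3.2)| = 1200 × 3.2 / (3.236 × 7.066) = 167.95
20 log₁₀(167.95) = 44.50 dB

44.5 dB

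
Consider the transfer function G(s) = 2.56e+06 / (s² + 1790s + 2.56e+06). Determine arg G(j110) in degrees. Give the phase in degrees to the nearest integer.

∠[(j110)² + 1790(j110) + 2.56e+06] = ∠[2.5479e+06 + j1.969e+05] = 4.42°
∠G(j110) = −4.42° = -4.42°

-4 deg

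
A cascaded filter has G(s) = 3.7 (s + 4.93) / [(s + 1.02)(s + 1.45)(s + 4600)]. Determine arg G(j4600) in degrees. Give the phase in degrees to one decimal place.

∠(j4600 + 4.93) = arctan(4600/4.93) = 89.94°
∠(j4600 + 1.02) = arctan(4600/1.02) = 89.99°
∠(j4600 + 1.45) = arctan(4600/1.45) = 89.98°
∠(j4600 + 4600) = arctan(4600/4600) = 45.00°
∠G(j4600) = 89.94° − (89.99° + 89.98° + 45.00°) = -135.03°

-135.0 deg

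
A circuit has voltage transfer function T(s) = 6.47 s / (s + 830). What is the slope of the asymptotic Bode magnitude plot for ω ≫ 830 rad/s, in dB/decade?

With 1 zero and 1 pole, the high-frequency asymptotic slope is 20 × (1 − 1) = 0 dB/decade.

0 dB/decade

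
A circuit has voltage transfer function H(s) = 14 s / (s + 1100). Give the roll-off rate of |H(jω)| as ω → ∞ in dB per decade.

With 1 zero and 1 pole, the high-frequency asymptotic slope is 20 × (1 − 1) = 0 dB/decade.

0 dB/decade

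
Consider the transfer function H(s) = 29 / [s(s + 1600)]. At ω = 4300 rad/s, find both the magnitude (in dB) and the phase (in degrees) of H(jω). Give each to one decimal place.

|j4300 + 1600| = √(4300² + 1600²) = 4588
|j4300| = 4300
|H(j4300)| = 29 / (4588 × 4300) = 1.47e-06
20 log₁₀(1.47e-06) = -116.65 dB
∠(j4300 + 1600) = arctan(4300/1600) = 69.59°
∠(j4300) = 90.00°
∠H(j4300) = − (69.59° + 90.00°) = -159.59°

|H| = -116.7 dB, ∠H = -159.6 deg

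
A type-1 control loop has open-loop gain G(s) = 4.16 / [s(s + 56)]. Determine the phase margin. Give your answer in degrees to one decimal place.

Gain crossover: |G(jω)| = 1 at ω ≈ 0.0743 rad s⁻¹.
∠G(j0.0743) = −90° − arctan(0.0743/56) ≈ -90.08°
PM = 180° + (-90.08°) = 89.92°

89.9°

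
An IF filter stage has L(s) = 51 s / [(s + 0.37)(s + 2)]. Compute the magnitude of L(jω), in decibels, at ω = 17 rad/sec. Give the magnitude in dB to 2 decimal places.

|j17| = 17
|j17 + 0.37| = √(17² + 0.37²) = 17
|j17 + 2| = √(17² + 2²) = 17.12
|L(j17)| = 51 × 17 / (17 × 17.12) = 2.9787
20 log₁₀(2.9787) = 9.481 dB

9.48 dB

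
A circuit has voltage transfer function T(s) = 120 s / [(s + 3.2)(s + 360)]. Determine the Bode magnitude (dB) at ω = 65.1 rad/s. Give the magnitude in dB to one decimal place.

-9.7 dB

|j65.1| = 65.1
|j65.1 + 3.2| = √(65.1² + 3.2²) = 65.18
|j65.1 + 360| = √(65.1² + 360²) = 365.8
|T(j65.1)| = 120 × 65.1 / (65.18 × 365.8) = 0.32762
20 log₁₀(0.32762) = -9.69 dB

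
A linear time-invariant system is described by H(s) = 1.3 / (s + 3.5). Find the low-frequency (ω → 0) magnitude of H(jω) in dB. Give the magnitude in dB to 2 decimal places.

H(0) = 1.3 / 3.5 = 0.37143
20 log₁₀(0.37143) = -8.602 dB

-8.60 dB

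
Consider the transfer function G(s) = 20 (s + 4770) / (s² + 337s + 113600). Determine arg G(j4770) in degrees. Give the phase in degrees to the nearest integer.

∠(j4770 + 4770) = arctan(4770/4770) = 45.00°
∠[(j4770)² + 337(j4770) + 113600] = ∠[-2.2639e+07 + j1.6075e+06] = 175.94°
∠G(j4770) = 45.00° − 175.94° = -130.94°

-131°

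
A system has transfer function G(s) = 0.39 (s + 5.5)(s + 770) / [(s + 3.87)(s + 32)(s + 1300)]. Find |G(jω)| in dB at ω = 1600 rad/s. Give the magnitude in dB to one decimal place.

|j1600 + 5.5| = √(1600² + 5.5²) = 1600
|j1600 + 770| = √(1600² + 770²) = 1776
|j1600 + 3.87| = √(1600² + 3.87²) = 1600
|j1600 + 32| = √(1600² + 32²) = 1600
|j1600 + 1300| = √(1600² + 1300²) = 2062
|G(j1600)| = 0.39 × 1600 × 1776 / (1600 × 1600 × 2062) = 0.0002099
20 log₁₀(0.0002099) = -73.56 dB

-73.6 dB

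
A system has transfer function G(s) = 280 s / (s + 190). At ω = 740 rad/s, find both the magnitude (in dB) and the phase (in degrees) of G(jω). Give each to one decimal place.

|j740| = 740
|j740 + 190| = √(740² + 190²) = 764
|G(j740)| = 280 × 740 / 764 = 271.2
20 log₁₀(271.2) = 48.67 dB
∠(j740) = 90.00°
∠(j740 + 190) = arctan(740/190) = 75.60°
∠G(j740) = 90.00° − 75.60° = 14.40°

|G| = 48.7 dB, ∠G = 14.4°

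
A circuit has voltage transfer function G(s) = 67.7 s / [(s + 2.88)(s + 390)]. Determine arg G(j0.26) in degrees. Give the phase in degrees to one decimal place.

∠(j0.26) = 90.00°
∠(j0.26 + 2.88) = arctan(0.26/2.88) = 5.16°
∠(j0.26 + 390) = arctan(0.26/390) = 0.04°
∠G(j0.26) = 90.00° − (5.16° + 0.04°) = 84.80°

84.8 deg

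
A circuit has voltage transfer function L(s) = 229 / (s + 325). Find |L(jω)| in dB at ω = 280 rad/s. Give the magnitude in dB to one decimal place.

|j280 + 325| = √(280² + 325²) = 429
|L(j280)| = 229 / 429 = 0.53382
20 log₁₀(0.53382) = -5.45 dB

-5.5 dB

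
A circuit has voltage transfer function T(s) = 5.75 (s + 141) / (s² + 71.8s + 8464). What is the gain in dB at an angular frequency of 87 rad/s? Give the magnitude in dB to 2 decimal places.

-16.42 dB

|j87 + 141| = √(87² + 141²) = 165.7
|(j87)² + 71.8(j87) + 8464| = |895 + j6246.6| = 6310
|T(j87)| = 5.75 × 165.7 / 6310 = 0.15097
20 log₁₀(0.15097) = -16.422 dB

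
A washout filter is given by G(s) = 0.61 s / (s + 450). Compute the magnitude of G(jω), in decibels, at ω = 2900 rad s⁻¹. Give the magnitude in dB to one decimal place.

-4.4 dB

|j2900| = 2900
|j2900 + 450| = √(2900² + 450²) = 2935
|G(j2900)| = 0.61 × 2900 / 2935 = 0.60279
20 log₁₀(0.60279) = -4.40 dB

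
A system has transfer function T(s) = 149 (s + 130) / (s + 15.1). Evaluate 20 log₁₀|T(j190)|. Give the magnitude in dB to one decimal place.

|j190 + 130| = √(190² + 130²) = 230.2
|j190 + 15.1| = √(190² + 15.1²) = 190.6
|T(j190)| = 149 × 230.2 / 190.6 = 179.97
20 log₁₀(179.97) = 45.10 dB

45.1 dB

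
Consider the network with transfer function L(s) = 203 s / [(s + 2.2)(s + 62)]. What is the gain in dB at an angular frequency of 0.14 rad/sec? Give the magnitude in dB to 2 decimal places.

-13.64 dB

|j0.14| = 0.14
|j0.14 + 2.2| = √(0.14² + 2.2²) = 2.204
|j0.14 + 62| = √(0.14² + 62²) = 62
|L(j0.14)| = 203 × 0.14 / (2.204 × 62) = 0.20794
20 log₁₀(0.20794) = -13.641 dB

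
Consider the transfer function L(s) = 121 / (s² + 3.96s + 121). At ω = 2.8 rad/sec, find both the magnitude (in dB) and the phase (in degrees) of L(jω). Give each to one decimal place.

|L| = 0.5 dB, ∠L = -5.6°

|(j2.8)² + 3.96(j2.8) + 121| = |113.16 + j11.088| = 113.7
|L(j2.8)| = 121 / 113.7 = 1.0642
20 log₁₀(1.0642) = 0.54 dB
∠[(j2.8)² + 3.96(j2.8) + 121] = ∠[113.16 + j11.088] = 5.60°
∠L(j2.8) = −5.60° = -5.60°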